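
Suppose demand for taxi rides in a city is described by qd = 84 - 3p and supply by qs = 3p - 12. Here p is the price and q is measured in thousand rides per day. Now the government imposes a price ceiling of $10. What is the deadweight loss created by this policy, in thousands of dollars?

108

In a free market, 84 - 3p = 3p - 12 gives the equilibrium p* = 16, q* = 36.
Because the ceiling (10) lies below the market-clearing price, it is binding.
At p = 10: qd = 84 - 3·10 = 54 and qs = 3·10 - 12 = 18.
Quantity traded falls to 18. At q = 18 the demand price is (84 - 18)/3 = 22 and the supply price is (12 + 18)/3 = 10.
Deadweight loss = ½ · (22 - 10) · (36 - 18) = ½ · 12 · 18 = 108.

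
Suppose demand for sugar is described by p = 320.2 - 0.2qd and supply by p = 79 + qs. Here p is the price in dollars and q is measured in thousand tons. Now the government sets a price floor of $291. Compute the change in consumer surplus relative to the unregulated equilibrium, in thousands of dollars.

-1908.5

Rearranging demand gives qd = 1601 - 5p; rearranging supply gives qs = p - 79. Without the control the market clears where 1601 - 5p = p - 79, i.e. p* = 280 and q* = 201.
The floor of 291 is above the equilibrium price 280, so it binds.
At p = 291: qd = 1601 - 5·291 = 146 and qs = 291 - 79 = 212.
Consumer surplus without the control is ½ · (320.2 - 280) · 201 = 4040.1.
With the floor, consumers buy 146 units at 291, so CS = ½ · (320.2 - 291) · 146 = 2131.6.
Change in consumer surplus = 2131.6 - 4040.1 = -1908.5.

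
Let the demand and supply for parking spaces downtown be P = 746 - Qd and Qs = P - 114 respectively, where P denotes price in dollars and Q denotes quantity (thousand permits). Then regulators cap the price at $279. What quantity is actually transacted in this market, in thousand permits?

165

Rearranging demand gives Qd = 746 - P. Setting quantity demanded equal to quantity supplied, 746 - P = P - 114, gives P* = 430 and Q* = 316.
Because the ceiling (279) lies below the market-clearing price, it is binding.
At P = 279: Qd = 746 - 279 = 467 and Qs = 279 - 114 = 165.
The quantity actually transacted is the short side, supply: 165.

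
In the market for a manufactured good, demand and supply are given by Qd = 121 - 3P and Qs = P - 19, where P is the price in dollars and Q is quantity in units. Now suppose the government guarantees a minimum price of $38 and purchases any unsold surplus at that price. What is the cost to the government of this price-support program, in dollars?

Setting quantity demanded equal to quantity supplied, 121 - 3P = P - 19, gives P* = 35 and Q* = 16.
Since 38 > 35, the floor is binding.
At P = 38: Qd = 121 - 3·38 = 7 and Qs = 38 - 19 = 19.
Surplus = Qs - Qd = 12.
Government expenditure = surplus × support price = 12 × 38 = 456.

456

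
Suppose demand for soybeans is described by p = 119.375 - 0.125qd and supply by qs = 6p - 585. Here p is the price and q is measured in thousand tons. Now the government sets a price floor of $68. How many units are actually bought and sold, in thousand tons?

Rearranging demand gives qd = 955 - 8p. Without the control the market clears where 955 - 8p = 6p - 585, i.e. p* = 110 and q* = 75.
The floor of 68 is below the equilibrium price 110, so it is not binding; the market clears at p* = 110, q* = 75.

75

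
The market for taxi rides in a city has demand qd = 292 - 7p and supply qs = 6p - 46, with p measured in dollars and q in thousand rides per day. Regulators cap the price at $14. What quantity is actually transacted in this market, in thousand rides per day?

38

Without the control the market clears where 292 - 7p = 6p - 46, i.e. p* = 26 and q* = 110.
Since 14 < 26, the ceiling is binding.
At p = 14: qd = 292 - 7·14 = 194 and qs = 6·14 - 46 = 38.
The quantity actually transacted is the short side, supply: 38.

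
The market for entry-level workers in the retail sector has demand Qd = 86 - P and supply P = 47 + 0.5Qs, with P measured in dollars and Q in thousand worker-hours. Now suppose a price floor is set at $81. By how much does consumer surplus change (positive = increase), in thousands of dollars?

Rearranging supply gives Qs = 2P - 94. Equilibrium: 86 - P = 2P - 94, so 180 = 3P and P* = 60, Q* = 26.
Because the floor (81) lies above the market-clearing price, it is binding.
At P = 81: Qd = 86 - 81 = 5 and Qs = 2·81 - 94 = 68.
Consumer surplus without the control is ½ · (86 - 60) · 26 = 338.
With the floor, consumers buy 5 units at 81, so CS = ½ · (86 - 81) · 5 = 12.5.
Change in consumer surplus = 12.5 - 338 = -325.5.

-325.5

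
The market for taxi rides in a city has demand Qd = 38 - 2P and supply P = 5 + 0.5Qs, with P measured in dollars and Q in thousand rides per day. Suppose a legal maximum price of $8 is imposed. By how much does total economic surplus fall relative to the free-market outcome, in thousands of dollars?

32

Rearranging supply gives Qs = 2P - 10. Without the control the market clears where 38 - 2P = 2P - 10, i.e. P* = 12 and Q* = 14.
Because the ceiling (8) lies below the market-clearing price, it is binding.
At P = 8: Qd = 38 - 2·8 = 22 and Qs = 2·8 - 10 = 6.
Quantity traded falls to 6. At Q = 6 the demand price is (38 - 6)/2 = 16 and the supply price is (10 + 6)/2 = 8.
Deadweight loss = ½ · (16 - 8) · (14 - 6) = ½ · 8 · 8 = 32.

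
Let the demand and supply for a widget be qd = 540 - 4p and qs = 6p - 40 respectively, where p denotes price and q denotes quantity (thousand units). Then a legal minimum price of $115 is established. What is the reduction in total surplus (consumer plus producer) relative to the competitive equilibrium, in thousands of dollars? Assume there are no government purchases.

Setting quantity demanded equal to quantity supplied, 540 - 4p = 6p - 40, gives p* = 58 and q* = 308.
Since 115 > 58, the floor is binding.
At p = 115: qd = 540 - 4·115 = 80 and qs = 6·115 - 40 = 650.
Quantity traded falls to 80. At q = 80 the demand price is (540 - 80)/4 = 115 and the supply price is (40 + 80)/6 = 20.
Deadweight loss = ½ · (115 - 20) · (308 - 80) = ½ · 95 · 228 = 10830.

10830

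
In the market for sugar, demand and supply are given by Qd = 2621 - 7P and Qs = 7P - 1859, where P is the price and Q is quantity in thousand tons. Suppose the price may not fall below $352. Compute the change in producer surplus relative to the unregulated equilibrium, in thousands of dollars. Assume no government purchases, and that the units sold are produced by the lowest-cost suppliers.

1440

Equilibrium: 2621 - 7P = 7P - 1859, so 4480 = 14P and P* = 320, Q* = 381.
The floor of 352 is above the equilibrium price 320, so it binds.
At P = 352: Qd = 2621 - 7·352 = 157 and Qs = 7·352 - 1859 = 605.
Producer surplus without the control is ½ · (320 - 1859/7) · 381 = 145161/14.
With the floor, 157 units are sold at 352. The supply price at Q = 157 is 288, so PS = ½ · [(352 - 1859/7) + (352 - 288)] · 157 = 165321/14.
Change in producer surplus = 165321/14 - 145161/14 = 1440.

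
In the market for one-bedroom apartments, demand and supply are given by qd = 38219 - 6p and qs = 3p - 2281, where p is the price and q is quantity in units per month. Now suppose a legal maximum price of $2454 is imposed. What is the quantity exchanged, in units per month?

5081

In a free market, 38219 - 6p = 3p - 2281 gives the equilibrium p* = 4500, q* = 11219.
Since 2454 < 4500, the ceiling is binding.
At p = 2454: qd = 38219 - 6·2454 = 23495 and qs = 3·2454 - 2281 = 5081.
The quantity actually transacted is the short side, supply: 5081.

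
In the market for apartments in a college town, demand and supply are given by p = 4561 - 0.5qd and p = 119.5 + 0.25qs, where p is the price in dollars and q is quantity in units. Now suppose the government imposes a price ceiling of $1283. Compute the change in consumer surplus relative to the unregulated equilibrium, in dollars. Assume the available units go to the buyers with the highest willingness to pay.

1073362

Rearranging demand gives qd = 9122 - 2p; rearranging supply gives qs = 4p - 478. Without the control the market clears where 9122 - 2p = 4p - 478, i.e. p* = 1600 and q* = 5922.
The ceiling of 1283 is below the equilibrium price 1600, so it binds.
At p = 1283: qd = 9122 - 2·1283 = 6556 and qs = 4·1283 - 478 = 4654.
Consumer surplus without the control is ½ · (4561 - 1600) · 5922 = 8767521.
With the ceiling, 4654 units are sold at 1283 (assume they go to the highest-value buyers). The demand price at q = 4654 is 2234, so CS = ½ · [(4561 - 1283) + (2234 - 1283)] · 4654 = 9840883.
Change in consumer surplus = 9840883 - 8767521 = 1073362.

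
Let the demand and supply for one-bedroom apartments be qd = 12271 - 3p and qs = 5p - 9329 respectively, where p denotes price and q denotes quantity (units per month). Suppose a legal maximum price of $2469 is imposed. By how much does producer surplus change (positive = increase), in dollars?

-830098.5

Without the control the market clears where 12271 - 3p = 5p - 9329, i.e. p* = 2700 and q* = 4171.
Because the ceiling (2469) lies below the market-clearing price, it is binding.
At p = 2469: qd = 12271 - 3·2469 = 4864 and qs = 5·2469 - 9329 = 3016.
Producer surplus without the control is ½ · (2700 - 1865.8) · 4171 = 1739724.1.
With the ceiling, producers sell 3016 units at 2469, so PS = ½ · (2469 - 1865.8) · 3016 = 909625.6.
Change in producer surplus = 909625.6 - 1739724.1 = -830098.5.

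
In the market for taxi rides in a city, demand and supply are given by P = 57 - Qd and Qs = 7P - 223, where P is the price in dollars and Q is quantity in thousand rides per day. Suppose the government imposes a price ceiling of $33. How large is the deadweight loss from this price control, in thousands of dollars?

Rearranging demand gives Qd = 57 - P. Equilibrium: 57 - P = 7P - 223, so 280 = 8P and P* = 35, Q* = 22.
Since 33 < 35, the ceiling is binding.
At P = 33: Qd = 57 - 33 = 24 and Qs = 7·33 - 223 = 8.
Quantity traded falls to 8. At Q = 8 the demand price is 57 - 8 = 49 and the supply price is (223 + 8)/7 = 33.
Deadweight loss = ½ · (49 - 33) · (22 - 8) = ½ · 16 · 14 = 112.

112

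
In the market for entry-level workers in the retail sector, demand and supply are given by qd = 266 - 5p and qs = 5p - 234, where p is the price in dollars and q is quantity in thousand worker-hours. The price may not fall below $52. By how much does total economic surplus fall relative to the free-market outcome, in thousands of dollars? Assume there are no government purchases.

In a free market, 266 - 5p = 5p - 234 gives the equilibrium p* = 50, q* = 16.
Since 52 > 50, the floor is binding.
At p = 52: qd = 266 - 5·52 = 6 and qs = 5·52 - 234 = 26.
Quantity traded falls to 6. At q = 6 the demand price is (266 - 6)/5 = 52 and the supply price is (234 + 6)/5 = 48.
Deadweight loss = ½ · (52 - 48) · (16 - 6) = ½ · 4 · 10 = 20.

20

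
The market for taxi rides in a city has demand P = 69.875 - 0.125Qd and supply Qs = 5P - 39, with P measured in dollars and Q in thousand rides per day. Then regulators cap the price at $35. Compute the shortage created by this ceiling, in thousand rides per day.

143

Rearranging demand gives Qd = 559 - 8P. Equilibrium: 559 - 8P = 5P - 39, so 598 = 13P and P* = 46, Q* = 191.
The ceiling of 35 is below the equilibrium price 46, so it binds.
At P = 35: Qd = 559 - 8·35 = 279 and Qs = 5·35 - 39 = 136.
Shortage = Qd - Qs = 279 - 136 = 143.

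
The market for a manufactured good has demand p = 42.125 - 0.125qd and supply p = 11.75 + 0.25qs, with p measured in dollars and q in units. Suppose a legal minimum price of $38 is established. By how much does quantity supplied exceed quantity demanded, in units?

Rearranging demand gives qd = 337 - 8p; rearranging supply gives qs = 4p - 47. In a free market, 337 - 8p = 4p - 47 gives the equilibrium p* = 32, q* = 81.
The floor of 38 is above the equilibrium price 32, so it binds.
At p = 38: qd = 337 - 8·38 = 33 and qs = 4·38 - 47 = 105.
Surplus = qs - qd = 105 - 33 = 72.

72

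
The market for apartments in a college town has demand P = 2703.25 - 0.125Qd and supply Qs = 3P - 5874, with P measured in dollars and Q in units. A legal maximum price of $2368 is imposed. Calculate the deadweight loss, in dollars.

35937

Rearranging demand gives Qd = 21626 - 8P. Equilibrium: 21626 - 8P = 3P - 5874, so 27500 = 11P and P* = 2500, Q* = 1626.
Since 2368 < 2500, the ceiling is binding.
At P = 2368: Qd = 21626 - 8·2368 = 2682 and Qs = 3·2368 - 5874 = 1230.
Quantity traded falls to 1230. At Q = 1230 the demand price is (21626 - 1230)/8 = 2549.5 and the supply price is (5874 + 1230)/3 = 2368.
Deadweight loss = ½ · (2549.5 - 2368) · (1626 - 1230) = ½ · 181.5 · 396 = 35937.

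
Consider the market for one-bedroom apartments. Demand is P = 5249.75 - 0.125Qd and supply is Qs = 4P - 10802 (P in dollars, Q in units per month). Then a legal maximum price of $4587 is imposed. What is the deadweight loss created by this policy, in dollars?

Rearranging demand gives Qd = 41998 - 8P. Without the control the market clears where 41998 - 8P = 4P - 10802, i.e. P* = 4400 and Q* = 6798.
The ceiling of 4587 is above the equilibrium price 4400, so it is not binding; the market clears at P* = 4400, Q* = 6798.
Since the control does not bind, no trades are prevented and deadweight loss is zero.

0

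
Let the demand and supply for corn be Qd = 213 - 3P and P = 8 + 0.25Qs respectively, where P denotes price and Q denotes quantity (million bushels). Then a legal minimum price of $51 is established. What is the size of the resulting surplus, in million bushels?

Rearranging supply gives Qs = 4P - 32. In a free market, 213 - 3P = 4P - 32 gives the equilibrium P* = 35, Q* = 108.
Because the floor (51) lies above the market-clearing price, it is binding.
At P = 51: Qd = 213 - 3·51 = 60 and Qs = 4·51 - 32 = 172.
Surplus = Qs - Qd = 172 - 60 = 112.

112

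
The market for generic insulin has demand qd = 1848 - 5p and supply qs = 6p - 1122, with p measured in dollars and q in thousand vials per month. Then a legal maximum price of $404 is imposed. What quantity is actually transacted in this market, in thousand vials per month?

In a free market, 1848 - 5p = 6p - 1122 gives the equilibrium p* = 270, q* = 498.
Since 404 is above p* = 270, the ceiling does not bind and the free-market outcome prevails.

498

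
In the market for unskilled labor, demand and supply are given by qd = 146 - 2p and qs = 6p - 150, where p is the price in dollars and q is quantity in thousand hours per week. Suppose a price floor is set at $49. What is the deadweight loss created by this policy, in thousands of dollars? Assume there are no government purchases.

In a free market, 146 - 2p = 6p - 150 gives the equilibrium p* = 37, q* = 72.
Since 49 > 37, the floor is binding.
At p = 49: qd = 146 - 2·49 = 48 and qs = 6·49 - 150 = 144.
Quantity traded falls to 48. At q = 48 the demand price is (146 - 48)/2 = 49 and the supply price is (150 + 48)/6 = 33.
Deadweight loss = ½ · (49 - 33) · (72 - 48) = ½ · 16 · 24 = 192.

192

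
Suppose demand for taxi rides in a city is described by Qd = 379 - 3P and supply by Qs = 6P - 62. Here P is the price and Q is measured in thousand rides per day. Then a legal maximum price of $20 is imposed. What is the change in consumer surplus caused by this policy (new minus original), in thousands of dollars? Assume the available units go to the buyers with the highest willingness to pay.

-3364

Setting quantity demanded equal to quantity supplied, 379 - 3P = 6P - 62, gives P* = 49 and Q* = 232.
The ceiling of 20 is below the equilibrium price 49, so it binds.
At P = 20: Qd = 379 - 3·20 = 319 and Qs = 6·20 - 62 = 58.
Consumer surplus without the control is ½ · (379/3 - 49) · 232 = 26912/3.
With the ceiling, 58 units are sold at 20 (assume they go to the highest-value buyers). The demand price at Q = 58 is 107, so CS = ½ · [(379/3 - 20) + (107 - 20)] · 58 = 16820/3.
Change in consumer surplus = 16820/3 - 26912/3 = -3364.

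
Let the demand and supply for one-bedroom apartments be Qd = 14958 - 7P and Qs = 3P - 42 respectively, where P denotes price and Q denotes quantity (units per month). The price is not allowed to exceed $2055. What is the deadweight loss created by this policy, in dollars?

Equilibrium: 14958 - 7P = 3P - 42, so 15000 = 10P and P* = 1500, Q* = 4458.
The ceiling of 2055 is above the equilibrium price 1500, so it is not binding; the market clears at P* = 1500, Q* = 4458.
Since the control does not bind, no trades are prevented and deadweight loss is zero.

0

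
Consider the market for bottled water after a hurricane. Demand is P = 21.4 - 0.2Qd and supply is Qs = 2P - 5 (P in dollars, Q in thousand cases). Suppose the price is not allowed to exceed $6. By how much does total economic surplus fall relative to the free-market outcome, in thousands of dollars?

Rearranging demand gives Qd = 107 - 5P. Setting quantity demanded equal to quantity supplied, 107 - 5P = 2P - 5, gives P* = 16 and Q* = 27.
Because the ceiling (6) lies below the market-clearing price, it is binding.
At P = 6: Qd = 107 - 5·6 = 77 and Qs = 2·6 - 5 = 7.
Quantity traded falls to 7. At Q = 7 the demand price is (107 - 7)/5 = 20 and the supply price is (5 + 7)/2 = 6.
Deadweight loss = ½ · (20 - 6) · (27 - 7) = ½ · 14 · 20 = 140.

140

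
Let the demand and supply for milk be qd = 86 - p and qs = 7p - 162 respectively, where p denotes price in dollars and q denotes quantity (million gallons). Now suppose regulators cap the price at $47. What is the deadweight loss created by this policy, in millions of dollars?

0

Equilibrium: 86 - p = 7p - 162, so 248 = 8p and p* = 31, q* = 55.
The ceiling of 47 is above the equilibrium price 31, so it is not binding; the market clears at p* = 31, q* = 55.
Since the control does not bind, no trades are prevented and deadweight loss is zero.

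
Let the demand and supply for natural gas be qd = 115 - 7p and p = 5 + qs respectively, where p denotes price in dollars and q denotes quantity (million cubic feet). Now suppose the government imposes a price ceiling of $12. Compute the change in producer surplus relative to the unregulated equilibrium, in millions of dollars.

Rearranging supply gives qs = p - 5. Without the control the market clears where 115 - 7p = p - 5, i.e. p* = 15 and q* = 10.
Because the ceiling (12) lies below the market-clearing price, it is binding.
At p = 12: qd = 115 - 7·12 = 31 and qs = 12 - 5 = 7.
Producer surplus without the control is ½ · (15 - 5) · 10 = 50.
With the ceiling, producers sell 7 units at 12, so PS = ½ · (12 - 5) · 7 = 24.5.
Change in producer surplus = 24.5 - 50 = -25.5.

-25.5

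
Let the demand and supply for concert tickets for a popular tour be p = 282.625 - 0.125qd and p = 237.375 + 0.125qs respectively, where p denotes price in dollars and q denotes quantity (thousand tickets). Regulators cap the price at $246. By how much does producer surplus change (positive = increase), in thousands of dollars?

-1750

Rearranging demand gives qd = 2261 - 8p; rearranging supply gives qs = 8p - 1899. Setting quantity demanded equal to quantity supplied, 2261 - 8p = 8p - 1899, gives p* = 260 and q* = 181.
Because the ceiling (246) lies below the market-clearing price, it is binding.
At p = 246: qd = 2261 - 8·246 = 293 and qs = 8·246 - 1899 = 69.
Producer surplus without the control is ½ · (260 - 237.375) · 181 = 2047.5625.
With the ceiling, producers sell 69 units at 246, so PS = ½ · (246 - 237.375) · 69 = 297.5625.
Change in producer surplus = 297.5625 - 2047.5625 = -1750.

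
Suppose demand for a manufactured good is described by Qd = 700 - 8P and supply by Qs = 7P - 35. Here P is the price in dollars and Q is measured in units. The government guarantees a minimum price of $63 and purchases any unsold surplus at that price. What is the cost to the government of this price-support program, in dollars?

Equilibrium: 700 - 8P = 7P - 35, so 735 = 15P and P* = 49, Q* = 308.
Since 63 > 49, the floor is binding.
At P = 63: Qd = 700 - 8·63 = 196 and Qs = 7·63 - 35 = 406.
Surplus = Qs - Qd = 210.
Government expenditure = surplus × support price = 210 × 63 = 13230.

13230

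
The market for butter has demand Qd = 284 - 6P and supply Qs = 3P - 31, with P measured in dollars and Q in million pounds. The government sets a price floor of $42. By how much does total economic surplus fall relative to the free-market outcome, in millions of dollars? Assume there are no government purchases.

Equilibrium: 284 - 6P = 3P - 31, so 315 = 9P and P* = 35, Q* = 74.
Since 42 > 35, the floor is binding.
At P = 42: Qd = 284 - 6·42 = 32 and Qs = 3·42 - 31 = 95.
Quantity traded falls to 32. At Q = 32 the demand price is (284 - 32)/6 = 42 and the supply price is (31 + 32)/3 = 21.
Deadweight loss = ½ · (42 - 21) · (74 - 32) = ½ · 21 · 42 = 441.

441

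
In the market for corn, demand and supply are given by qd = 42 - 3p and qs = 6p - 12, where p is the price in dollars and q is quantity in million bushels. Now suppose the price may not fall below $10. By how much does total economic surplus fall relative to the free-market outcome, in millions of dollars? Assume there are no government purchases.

36

Setting quantity demanded equal to quantity supplied, 42 - 3p = 6p - 12, gives p* = 6 and q* = 24.
Since 10 > 6, the floor is binding.
At p = 10: qd = 42 - 3·10 = 12 and qs = 6·10 - 12 = 48.
Quantity traded falls to 12. At q = 12 the demand price is (42 - 12)/3 = 10 and the supply price is (12 + 12)/6 = 4.
Deadweight loss = ½ · (10 - 4) · (24 - 12) = ½ · 6 · 12 = 36.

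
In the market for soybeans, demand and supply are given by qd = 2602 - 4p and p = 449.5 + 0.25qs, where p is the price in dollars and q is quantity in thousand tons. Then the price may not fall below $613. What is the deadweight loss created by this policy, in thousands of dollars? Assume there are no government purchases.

Rearranging supply gives qs = 4p - 1798. Equilibrium: 2602 - 4p = 4p - 1798, so 4400 = 8p and p* = 550, q* = 402.
Since 613 > 550, the floor is binding.
At p = 613: qd = 2602 - 4·613 = 150 and qs = 4·613 - 1798 = 654.
Quantity traded falls to 150. At q = 150 the demand price is (2602 - 150)/4 = 613 and the supply price is (1798 + 150)/4 = 487.
Deadweight loss = ½ · (613 - 487) · (402 - 150) = ½ · 126 · 252 = 15876.

15876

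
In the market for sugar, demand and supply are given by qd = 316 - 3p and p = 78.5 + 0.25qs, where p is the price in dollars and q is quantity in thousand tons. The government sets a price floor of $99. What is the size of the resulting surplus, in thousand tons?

63

Rearranging supply gives qs = 4p - 314. Without the control the market clears where 316 - 3p = 4p - 314, i.e. p* = 90 and q* = 46.
Because the floor (99) lies above the market-clearing price, it is binding.
At p = 99: qd = 316 - 3·99 = 19 and qs = 4·99 - 314 = 82.
Surplus = qs - qd = 82 - 19 = 63.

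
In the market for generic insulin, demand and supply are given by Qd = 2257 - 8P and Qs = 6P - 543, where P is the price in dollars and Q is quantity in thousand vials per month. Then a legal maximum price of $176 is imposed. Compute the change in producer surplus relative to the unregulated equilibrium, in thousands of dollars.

-14040

Equilibrium: 2257 - 8P = 6P - 543, so 2800 = 14P and P* = 200, Q* = 657.
Because the ceiling (176) lies below the market-clearing price, it is binding.
At P = 176: Qd = 2257 - 8·176 = 849 and Qs = 6·176 - 543 = 513.
Producer surplus without the control is ½ · (200 - 90.5) · 657 = 35970.75.
With the ceiling, producers sell 513 units at 176, so PS = ½ · (176 - 90.5) · 513 = 21930.75.
Change in producer surplus = 21930.75 - 35970.75 = -14040.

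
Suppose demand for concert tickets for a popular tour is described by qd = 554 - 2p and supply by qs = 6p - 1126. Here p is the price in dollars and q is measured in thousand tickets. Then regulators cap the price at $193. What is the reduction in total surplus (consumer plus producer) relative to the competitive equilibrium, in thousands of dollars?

Without the control the market clears where 554 - 2p = 6p - 1126, i.e. p* = 210 and q* = 134.
Since 193 < 210, the ceiling is binding.
At p = 193: qd = 554 - 2·193 = 168 and qs = 6·193 - 1126 = 32.
Quantity traded falls to 32. At q = 32 the demand price is (554 - 32)/2 = 261 and the supply price is (1126 + 32)/6 = 193.
Deadweight loss = ½ · (261 - 193) · (134 - 32) = ½ · 68 · 102 = 3468.

3468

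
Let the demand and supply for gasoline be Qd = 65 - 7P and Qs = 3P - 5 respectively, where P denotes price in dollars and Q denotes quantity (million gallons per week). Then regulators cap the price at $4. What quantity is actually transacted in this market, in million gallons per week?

7

In a free market, 65 - 7P = 3P - 5 gives the equilibrium P* = 7, Q* = 16.
Because the ceiling (4) lies below the market-clearing price, it is binding.
At P = 4: Qd = 65 - 7·4 = 37 and Qs = 3·4 - 5 = 7.
The quantity actually transacted is the short side, supply: 7.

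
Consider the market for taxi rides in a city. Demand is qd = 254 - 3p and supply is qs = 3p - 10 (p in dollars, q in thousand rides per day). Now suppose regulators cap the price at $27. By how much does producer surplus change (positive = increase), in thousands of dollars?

-1640.5

In a free market, 254 - 3p = 3p - 10 gives the equilibrium p* = 44, q* = 122.
The ceiling of 27 is below the equilibrium price 44, so it binds.
At p = 27: qd = 254 - 3·27 = 173 and qs = 3·27 - 10 = 71.
Producer surplus without the control is ½ · (44 - 10/3) · 122 = 7442/3.
With the ceiling, producers sell 71 units at 27, so PS = ½ · (27 - 10/3) · 71 = 5041/6.
Change in producer surplus = 5041/6 - 7442/3 = -1640.5.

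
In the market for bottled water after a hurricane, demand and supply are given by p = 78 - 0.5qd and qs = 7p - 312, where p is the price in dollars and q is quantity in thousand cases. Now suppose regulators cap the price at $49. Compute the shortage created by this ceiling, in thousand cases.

Rearranging demand gives qd = 156 - 2p. Without the control the market clears where 156 - 2p = 7p - 312, i.e. p* = 52 and q* = 52.
Since 49 < 52, the ceiling is binding.
At p = 49: qd = 156 - 2·49 = 58 and qs = 7·49 - 312 = 31.
Shortage = qd - qs = 58 - 31 = 27.

27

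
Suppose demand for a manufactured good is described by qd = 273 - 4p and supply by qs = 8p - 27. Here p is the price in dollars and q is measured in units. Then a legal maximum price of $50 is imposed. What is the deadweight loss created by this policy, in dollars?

Setting quantity demanded equal to quantity supplied, 273 - 4p = 8p - 27, gives p* = 25 and q* = 173.
Since 50 is above p* = 25, the ceiling does not bind and the free-market outcome prevails.
Since the control does not bind, no trades are prevented and deadweight loss is zero.

0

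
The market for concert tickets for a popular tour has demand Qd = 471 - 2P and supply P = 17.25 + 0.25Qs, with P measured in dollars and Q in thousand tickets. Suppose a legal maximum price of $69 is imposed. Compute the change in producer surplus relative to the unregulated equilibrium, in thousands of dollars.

Rearranging supply gives Qs = 4P - 69. Equilibrium: 471 - 2P = 4P - 69, so 540 = 6P and P* = 90, Q* = 291.
Because the ceiling (69) lies below the market-clearing price, it is binding.
At P = 69: Qd = 471 - 2·69 = 333 and Qs = 4·69 - 69 = 207.
Producer surplus without the control is ½ · (90 - 17.25) · 291 = 10585.125.
With the ceiling, producers sell 207 units at 69, so PS = ½ · (69 - 17.25) · 207 = 5356.125.
Change in producer surplus = 5356.125 - 10585.125 = -5229.

-5229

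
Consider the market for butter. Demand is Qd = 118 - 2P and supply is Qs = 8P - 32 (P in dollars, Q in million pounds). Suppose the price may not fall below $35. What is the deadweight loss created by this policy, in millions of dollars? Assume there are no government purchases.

In a free market, 118 - 2P = 8P - 32 gives the equilibrium P* = 15, Q* = 88.
Since 35 > 15, the floor is binding.
At P = 35: Qd = 118 - 2·35 = 48 and Qs = 8·35 - 32 = 248.
Quantity traded falls to 48. At Q = 48 the demand price is (118 - 48)/2 = 35 and the supply price is (32 + 48)/8 = 10.
Deadweight loss = ½ · (35 - 10) · (88 - 48) = ½ · 25 · 40 = 500.

500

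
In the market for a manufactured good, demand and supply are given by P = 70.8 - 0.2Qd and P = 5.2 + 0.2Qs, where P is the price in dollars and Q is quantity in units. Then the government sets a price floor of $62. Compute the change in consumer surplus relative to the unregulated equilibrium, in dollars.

Rearranging demand gives Qd = 354 - 5P; rearranging supply gives Qs = 5P - 26. Without the control the market clears where 354 - 5P = 5P - 26, i.e. P* = 38 and Q* = 164.
Because the floor (62) lies above the market-clearing price, it is binding.
At P = 62: Qd = 354 - 5·62 = 44 and Qs = 5·62 - 26 = 284.
Consumer surplus without the control is ½ · (70.8 - 38) · 164 = 2689.6.
With the floor, consumers buy 44 units at 62, so CS = ½ · (70.8 - 62) · 44 = 193.6.
Change in consumer surplus = 193.6 - 2689.6 = -2496.

-2496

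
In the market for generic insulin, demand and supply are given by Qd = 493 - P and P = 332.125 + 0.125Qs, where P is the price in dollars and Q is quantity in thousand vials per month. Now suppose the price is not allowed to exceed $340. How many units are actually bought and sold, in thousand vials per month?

63

Rearranging supply gives Qs = 8P - 2657. Setting quantity demanded equal to quantity supplied, 493 - P = 8P - 2657, gives P* = 350 and Q* = 143.
The ceiling of 340 is below the equilibrium price 350, so it binds.
At P = 340: Qd = 493 - 340 = 153 and Qs = 8·340 - 2657 = 63.
The quantity actually transacted is the short side, supply: 63.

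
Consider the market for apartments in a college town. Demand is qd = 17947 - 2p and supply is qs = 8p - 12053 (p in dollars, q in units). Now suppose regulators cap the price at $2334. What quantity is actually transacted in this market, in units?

Equilibrium: 17947 - 2p = 8p - 12053, so 30000 = 10p and p* = 3000, q* = 11947.
The ceiling of 2334 is below the equilibrium price 3000, so it binds.
At p = 2334: qd = 17947 - 2·2334 = 13279 and qs = 8·2334 - 12053 = 6619.
The quantity actually transacted is the short side, supply: 6619.

6619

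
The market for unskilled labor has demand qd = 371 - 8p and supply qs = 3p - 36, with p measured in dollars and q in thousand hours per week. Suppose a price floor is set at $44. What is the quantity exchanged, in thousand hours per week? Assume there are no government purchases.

19

Setting quantity demanded equal to quantity supplied, 371 - 8p = 3p - 36, gives p* = 37 and q* = 75.
Because the floor (44) lies above the market-clearing price, it is binding.
At p = 44: qd = 371 - 8·44 = 19 and qs = 3·44 - 36 = 96.
The quantity actually transacted is the short side, demand: 19.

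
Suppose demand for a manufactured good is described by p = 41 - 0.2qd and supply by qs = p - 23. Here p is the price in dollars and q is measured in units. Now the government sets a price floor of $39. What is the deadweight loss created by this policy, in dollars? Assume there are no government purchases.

15

Rearranging demand gives qd = 205 - 5p. Equilibrium: 205 - 5p = p - 23, so 228 = 6p and p* = 38, q* = 15.
Since 39 > 38, the floor is binding.
At p = 39: qd = 205 - 5·39 = 10 and qs = 39 - 23 = 16.
Quantity traded falls to 10. At q = 10 the demand price is (205 - 10)/5 = 39 and the supply price is 23 + 10 = 33.
Deadweight loss = ½ · (39 - 33) · (15 - 10) = ½ · 6 · 5 = 15.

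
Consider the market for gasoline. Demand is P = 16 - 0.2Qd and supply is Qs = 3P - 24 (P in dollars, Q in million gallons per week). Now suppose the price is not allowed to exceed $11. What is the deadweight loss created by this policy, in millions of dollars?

9.6

Rearranging demand gives Qd = 80 - 5P. Without the control the market clears where 80 - 5P = 3P - 24, i.e. P* = 13 and Q* = 15.
The ceiling of 11 is below the equilibrium price 13, so it binds.
At P = 11: Qd = 80 - 5·11 = 25 and Qs = 3·11 - 24 = 9.
Quantity traded falls to 9. At Q = 9 the demand price is (80 - 9)/5 = 14.2 and the supply price is (24 + 9)/3 = 11.
Deadweight loss = ½ · (14.2 - 11) · (15 - 9) = ½ · 3.2 · 6 = 9.6.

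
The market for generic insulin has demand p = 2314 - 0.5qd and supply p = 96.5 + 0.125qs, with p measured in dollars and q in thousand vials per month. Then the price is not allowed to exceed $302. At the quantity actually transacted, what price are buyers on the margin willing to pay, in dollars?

Rearranging demand gives qd = 4628 - 2p; rearranging supply gives qs = 8p - 772. Without the control the market clears where 4628 - 2p = 8p - 772, i.e. p* = 540 and q* = 3548.
The ceiling of 302 is below the equilibrium price 540, so it binds.
At p = 302: qd = 4628 - 2·302 = 4024 and qs = 8·302 - 772 = 1644.
Only 1644 units reach the market. On the demand curve, the marginal buyer's willingness to pay at q = 1644 is (4628 - 1644)/2 = 1492.

1492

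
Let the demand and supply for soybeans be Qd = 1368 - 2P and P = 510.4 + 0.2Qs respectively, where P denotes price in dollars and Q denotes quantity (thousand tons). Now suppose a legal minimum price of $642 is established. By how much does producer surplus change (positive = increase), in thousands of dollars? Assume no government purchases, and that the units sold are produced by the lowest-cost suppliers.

Rearranging supply gives Qs = 5P - 2552. Setting quantity demanded equal to quantity supplied, 1368 - 2P = 5P - 2552, gives P* = 560 and Q* = 248.
The floor of 642 is above the equilibrium price 560, so it binds.
At P = 642: Qd = 1368 - 2·642 = 84 and Qs = 5·642 - 2552 = 658.
Producer surplus without the control is ½ · (560 - 510.4) · 248 = 6150.4.
With the floor, 84 units are sold at 642. The supply price at Q = 84 is 527.2, so PS = ½ · [(642 - 510.4) + (642 - 527.2)] · 84 = 10348.8.
Change in producer surplus = 10348.8 - 6150.4 = 4198.4.

4198.4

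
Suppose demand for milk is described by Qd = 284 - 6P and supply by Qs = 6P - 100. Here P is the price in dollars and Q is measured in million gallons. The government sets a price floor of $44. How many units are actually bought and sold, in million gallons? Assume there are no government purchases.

20

Equilibrium: 284 - 6P = 6P - 100, so 384 = 12P and P* = 32, Q* = 92.
Since 44 > 32, the floor is binding.
At P = 44: Qd = 284 - 6·44 = 20 and Qs = 6·44 - 100 = 164.
The quantity actually transacted is the short side, demand: 20.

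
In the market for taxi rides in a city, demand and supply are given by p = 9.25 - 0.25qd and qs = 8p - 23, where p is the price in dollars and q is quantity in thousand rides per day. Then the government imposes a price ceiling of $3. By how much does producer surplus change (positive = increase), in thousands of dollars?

-18

Rearranging demand gives qd = 37 - 4p. Equilibrium: 37 - 4p = 8p - 23, so 60 = 12p and p* = 5, q* = 17.
Since 3 < 5, the ceiling is binding.
At p = 3: qd = 37 - 4·3 = 25 and qs = 8·3 - 23 = 1.
Producer surplus without the control is ½ · (5 - 2.875) · 17 = 18.0625.
With the ceiling, producers sell 1 units at 3, so PS = ½ · (3 - 2.875) · 1 = 0.0625.
Change in producer surplus = 0.0625 - 18.0625 = -18.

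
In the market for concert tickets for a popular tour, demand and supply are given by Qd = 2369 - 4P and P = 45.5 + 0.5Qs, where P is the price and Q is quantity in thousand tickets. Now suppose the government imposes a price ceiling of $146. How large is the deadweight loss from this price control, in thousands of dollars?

Rearranging supply gives Qs = 2P - 91. In a free market, 2369 - 4P = 2P - 91 gives the equilibrium P* = 410, Q* = 729.
Because the ceiling (146) lies below the market-clearing price, it is binding.
At P = 146: Qd = 2369 - 4·146 = 1785 and Qs = 2·146 - 91 = 201.
Quantity traded falls to 201. At Q = 201 the demand price is (2369 - 201)/4 = 542 and the supply price is (91 + 201)/2 = 146.
Deadweight loss = ½ · (542 - 146) · (729 - 201) = ½ · 396 · 528 = 104544.

104544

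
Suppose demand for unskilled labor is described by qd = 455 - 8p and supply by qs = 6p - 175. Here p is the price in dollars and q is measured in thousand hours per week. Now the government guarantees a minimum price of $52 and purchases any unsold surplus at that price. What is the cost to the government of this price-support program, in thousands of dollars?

In a free market, 455 - 8p = 6p - 175 gives the equilibrium p* = 45, q* = 95.
Because the floor (52) lies above the market-clearing price, it is binding.
At p = 52: qd = 455 - 8·52 = 39 and qs = 6·52 - 175 = 137.
Surplus = qs - qd = 98.
Government expenditure = surplus × support price = 98 × 52 = 5096.

5096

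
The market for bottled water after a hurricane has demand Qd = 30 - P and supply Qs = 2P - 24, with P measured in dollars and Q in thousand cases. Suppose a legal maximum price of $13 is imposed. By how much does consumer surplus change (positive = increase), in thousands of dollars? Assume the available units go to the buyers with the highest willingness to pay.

Equilibrium: 30 - P = 2P - 24, so 54 = 3P and P* = 18, Q* = 12.
Because the ceiling (13) lies below the market-clearing price, it is binding.
At P = 13: Qd = 30 - 13 = 17 and Qs = 2·13 - 24 = 2.
Consumer surplus without the control is ½ · (30 - 18) · 12 = 72.
With the ceiling, 2 units are sold at 13 (assume they go to the highest-value buyers). The demand price at Q = 2 is 28, so CS = ½ · [(30 - 13) + (28 - 13)] · 2 = 32.
Change in consumer surplus = 32 - 72 = -40.

-40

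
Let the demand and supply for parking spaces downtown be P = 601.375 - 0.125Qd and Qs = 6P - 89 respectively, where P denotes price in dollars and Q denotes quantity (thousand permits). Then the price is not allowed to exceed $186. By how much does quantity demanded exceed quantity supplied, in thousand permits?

Rearranging demand gives Qd = 4811 - 8P. Equilibrium: 4811 - 8P = 6P - 89, so 4900 = 14P and P* = 350, Q* = 2011.
Since 186 < 350, the ceiling is binding.
At P = 186: Qd = 4811 - 8·186 = 3323 and Qs = 6·186 - 89 = 1027.
Shortage = Qd - Qs = 3323 - 1027 = 2296.

2296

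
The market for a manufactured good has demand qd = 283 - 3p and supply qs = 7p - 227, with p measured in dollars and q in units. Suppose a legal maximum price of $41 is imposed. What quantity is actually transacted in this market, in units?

60

Equilibrium: 283 - 3p = 7p - 227, so 510 = 10p and p* = 51, q* = 130.
Because the ceiling (41) lies below the market-clearing price, it is binding.
At p = 41: qd = 283 - 3·41 = 160 and qs = 7·41 - 227 = 60.
The quantity actually transacted is the short side, supply: 60.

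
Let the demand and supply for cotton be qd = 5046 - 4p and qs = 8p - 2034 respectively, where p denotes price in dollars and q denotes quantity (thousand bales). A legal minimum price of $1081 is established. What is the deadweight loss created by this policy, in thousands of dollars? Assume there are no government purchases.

723243

Setting quantity demanded equal to quantity supplied, 5046 - 4p = 8p - 2034, gives p* = 590 and q* = 2686.
The floor of 1081 is above the equilibrium price 590, so it binds.
At p = 1081: qd = 5046 - 4·1081 = 722 and qs = 8·1081 - 2034 = 6614.
Quantity traded falls to 722. At q = 722 the demand price is (5046 - 722)/4 = 1081 and the supply price is (2034 + 722)/8 = 344.5.
Deadweight loss = ½ · (1081 - 344.5) · (2686 - 722) = ½ · 736.5 · 1964 = 723243.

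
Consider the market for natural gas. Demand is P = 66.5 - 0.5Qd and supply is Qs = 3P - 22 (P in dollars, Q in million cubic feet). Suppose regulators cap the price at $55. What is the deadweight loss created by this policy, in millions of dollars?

0

Rearranging demand gives Qd = 133 - 2P. In a free market, 133 - 2P = 3P - 22 gives the equilibrium P* = 31, Q* = 71.
Since 55 is above P* = 31, the ceiling does not bind and the free-market outcome prevails.
Since the control does not bind, no trades are prevented and deadweight loss is zero.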